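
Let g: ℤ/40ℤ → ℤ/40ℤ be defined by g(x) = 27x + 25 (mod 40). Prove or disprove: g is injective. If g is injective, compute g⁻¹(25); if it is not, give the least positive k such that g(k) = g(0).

0

Suppose g(a) = g(b) in ℤ/40ℤ. Then 27a + 25 ≡ 27b + 25 (mod 40), thus 27(a − b) ≡ 0 (mod 40).
Since gcd(27, 40) = 1, 27 is invertible modulo 40, hence a − b ≡ 0 (mod 40), i.e. a = b.
So g is injective.
We now compute 27⁻¹ mod 40 explicitly. Euclid's algorithm: 40 = 1·27 + 13, 27 = 2·13 + 1; back-substituting gives 1 = 3·27 − 2·40, so 27⁻¹ ≡ 3 (mod 40).
Since g is injective, we compute g⁻¹(25): solve 27x + 25 ≡ 25 (mod 40), i.e. 27x ≡ 0 (mod 40).
Multiplying by 27⁻¹ = 3 gives x ≡ 3·0 = 0 ≡ 0 (mod 40).
Check: g(0) = 27·0 + 25 = 25 ≡ 25 (mod 40).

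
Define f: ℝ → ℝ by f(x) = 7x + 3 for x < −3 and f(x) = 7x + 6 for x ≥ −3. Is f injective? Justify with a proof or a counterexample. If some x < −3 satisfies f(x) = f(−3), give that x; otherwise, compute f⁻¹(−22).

Both pieces are strictly increasing (slopes 7 and 7), so each is injective on its own interval.
The left piece maps (−∞, −3) onto (−∞, −18); the right piece maps [−3, ∞) onto [−15, ∞).
These images are disjoint, so no value is attained by both pieces. Hence f is injective.
Because the two images are disjoint, no x < −3 has f(x) = f(−3), so we compute f⁻¹(−22): −22 lies in (−∞, −18), so solve 7x + 3 = −22: x = (−22 − 3)/7 = −25/7.

-25/7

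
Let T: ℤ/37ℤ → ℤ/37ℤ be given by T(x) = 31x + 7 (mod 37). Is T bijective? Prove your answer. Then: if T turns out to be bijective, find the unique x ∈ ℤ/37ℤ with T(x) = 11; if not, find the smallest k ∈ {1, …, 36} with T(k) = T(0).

24

If T(x_1) = T(x_2), then 31x_1 ≡ 31x_2 (mod 37). Because gcd(31, 37) = 1, we may cancel 31 to get x_1 ≡ x_2 (mod 37).
We now compute 31⁻¹ mod 37 explicitly. Euclid's algorithm: 37 = 1·31 + 6, 31 = 5·6 + 1; back-substituting gives 1 = 6·31 − 5·37, so 31⁻¹ ≡ 6 (mod 37).
Then y ↦ 6(y − 7) is a two-sided inverse to T, so every y ∈ ℤ/37ℤ has a preimage.
Therefore T is bijective.
Since T is bijective, we compute T⁻¹(11): solve 31x + 7 ≡ 11 (mod 37), i.e. 31x ≡ 4 (mod 37).
Multiplying by 31⁻¹ = 6 gives x ≡ 6·4 = 24 ≡ 24 (mod 37).
Check: T(24) = 31·24 + 7 = 751 = 20·37 + 11 ≡ 11 (mod 37).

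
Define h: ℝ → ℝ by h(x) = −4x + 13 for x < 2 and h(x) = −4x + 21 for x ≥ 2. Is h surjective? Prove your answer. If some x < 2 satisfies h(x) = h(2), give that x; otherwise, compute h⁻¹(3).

0

Both pieces are strictly decreasing (slopes −4 and −4), so each is injective on its own interval.
The left piece maps (−∞, 2) onto (5, ∞); the right piece maps [2, ∞) onto (−∞, 13].
The union (5, ∞) ∪ (−∞, 13] covers ℝ, so h is surjective.
For the follow-up: the images overlap, so an x < 2 with h(x) = h(2) exists. h(2) = 13; solving −4x + 13 = 13 for x < 2 gives x = (13 − 13)/(−4) = 0.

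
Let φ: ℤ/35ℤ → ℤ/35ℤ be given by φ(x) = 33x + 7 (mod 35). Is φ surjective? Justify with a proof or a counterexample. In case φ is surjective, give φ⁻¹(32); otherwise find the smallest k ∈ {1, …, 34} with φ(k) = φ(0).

5

Since gcd(33, 35) = 1, 33 is invertible modulo 35. Euclid's algorithm: 35 = 1·33 + 2, 33 = 16·2 + 1; back-substituting gives 1 = 17·33 − 16·35, so 33⁻¹ ≡ 17 (mod 35).
For any y ∈ ℤ/35ℤ, x = 17(y − 7) mod 35 satisfies φ(x) = 33·17(y − 7) + 7 ≡ y (since 33·17 ≡ 1 mod 35). So every y has a preimage.
Hence φ is surjective.
Since φ is surjective, we compute φ⁻¹(32): solve 33x + 7 ≡ 32 (mod 35), i.e. 33x ≡ 25 (mod 35).
Multiplying by 33⁻¹ = 17 gives x ≡ 17·25 = 425 = 12·35 + 5 ≡ 5 (mod 35).
Check: φ(5) = 33·5 + 7 = 172 = 4·35 + 32 ≡ 32 (mod 35).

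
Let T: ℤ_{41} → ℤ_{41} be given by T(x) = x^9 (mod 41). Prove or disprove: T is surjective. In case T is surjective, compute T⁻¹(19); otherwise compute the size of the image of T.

6

Since 41 is prime, the nonzero elements of ℤ_{41} form a cyclic group of order 40.
As gcd(9, 40) = 1, raising to the 9th power is a bijection on this group: if a^9 ≡ b^9 then (ab^{−1})^9 = 1, and the only element of order dividing gcd(9, 40) = 1 is 1, so a = b.
With T(0) = 0 this makes T injective on all of ℤ_{41}, hence bijective (finite equal-size domain and codomain). In particular T is surjective.
Since T is surjective, we find the preimage of 19. The inverse of x ↦ x^9 on (ℤ_{41})^× is x ↦ x^9, because 9·9 = 81 = 2·40 + 1 ≡ 1 (mod 40) and x^{40} = 1 for x ≠ 0 (Fermat). So T⁻¹(19) = 19^9 mod 41.
Repeated squaring mod 41: 19^1 ≡ 19, 19^2 ≡ 19² = 361 ≡ 33, 19^4 ≡ 33² = 1089 ≡ 23, 19^8 ≡ 23² = 529 ≡ 37. Since 9 = 8 + 1, 19^9 ≡ 37·19: 37·19 = 703 ≡ 6. So 19^9 ≡ 6 (mod 41).
Hence T⁻¹(19) = 6.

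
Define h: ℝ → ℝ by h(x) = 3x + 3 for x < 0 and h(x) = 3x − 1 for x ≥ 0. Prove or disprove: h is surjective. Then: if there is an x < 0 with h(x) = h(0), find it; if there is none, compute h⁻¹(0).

-4/3

Both pieces are strictly increasing (slopes 3 and 3), so each is injective on its own interval.
The left piece maps (−∞, 0) onto (−∞, 3); the right piece maps [0, ∞) onto [−1, ∞).
The union (−∞, 3) ∪ [−1, ∞) covers ℝ, so h is surjective.
For the follow-up: the images overlap, so an x < 0 with h(x) = h(0) exists. h(0) = −1; solving 3x + 3 = −1 for x < 0 gives x = (−1 − 3)/3 = −4/3.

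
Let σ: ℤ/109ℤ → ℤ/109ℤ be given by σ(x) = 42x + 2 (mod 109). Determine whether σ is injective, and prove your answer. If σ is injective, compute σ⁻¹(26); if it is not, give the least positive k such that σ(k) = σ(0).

Suppose σ(x_1) = σ(x_2) in ℤ/109ℤ. Then 42x_1 + 2 ≡ 42x_2 + 2 (mod 109), therefore 42(x_1 − x_2) ≡ 0 (mod 109).
Since gcd(42, 109) = 1, 42 is invertible modulo 109, thus x_1 − x_2 ≡ 0 (mod 109), i.e. x_1 = x_2.
Therefore σ is injective.
We now compute 42⁻¹ mod 109 explicitly. Euclid's algorithm: 109 = 2·42 + 25, 42 = 1·25 + 17, 25 = 1·17 + 8, 17 = 2·8 + 1; back-substituting gives 1 = 13·42 − 5·109, so 42⁻¹ ≡ 13 (mod 109).
Since σ is injective, we compute σ⁻¹(26): solve 42x + 2 ≡ 26 (mod 109), i.e. 42x ≡ 24 (mod 109).
Multiplying by 42⁻¹ = 13 gives x ≡ 13·24 = 312 = 2·109 + 94 ≡ 94 (mod 109).
Check: σ(94) = 42·94 + 2 = 3950 = 36·109 + 26 ≡ 26 (mod 109).

94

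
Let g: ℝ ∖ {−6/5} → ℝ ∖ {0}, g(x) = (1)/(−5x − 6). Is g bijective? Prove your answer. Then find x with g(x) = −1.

Suppose g(s) = g(t). Cross-multiplying: (1)(−5t − 6) = (1)(−5s − 6).
Expanding both sides and cancelling the symmetric terms leaves 5·(s − t) = 0. Since 5 ≠ 0, s = t. Hence g is injective.
For any y ≠ 0, solving y(−5x − 6) = 1 for x gives a well-defined x ≠ −6/5. So g is surjective.
Thus g is bijective.
Solving g(x) = −1: cross-multiplying gives 1 = −1(−5x − 6), which rearranges to −5x = 5, so x = −1.

-1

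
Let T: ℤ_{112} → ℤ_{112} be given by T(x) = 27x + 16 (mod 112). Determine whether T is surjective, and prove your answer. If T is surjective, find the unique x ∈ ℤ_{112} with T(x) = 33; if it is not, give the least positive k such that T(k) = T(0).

Since gcd(27, 112) = 1, 27 is invertible modulo 112. Euclid's algorithm: 112 = 4·27 + 4, 27 = 6·4 + 3, 4 = 1·3 + 1; back-substituting gives 1 = 83·27 − 20·112, so 27⁻¹ ≡ 83 (mod 112).
For any y ∈ ℤ_{112}, x = 83(y − 16) mod 112 satisfies T(x) = 27·83(y − 16) + 16 ≡ y (since 27·83 ≡ 1 mod 112). So every y has a preimage.
Therefore T is surjective.
Since T is surjective, we find T⁻¹(33): we need 27x ≡ 33 − 16 ≡ 17 (mod 112). Using 27⁻¹ = 83: x ≡ 83·17 = 1411 = 12·112 + 67, so x = 67.
Check: T(67) = 27·67 + 16 = 1825 = 16·112 + 33 ≡ 33 (mod 112).

67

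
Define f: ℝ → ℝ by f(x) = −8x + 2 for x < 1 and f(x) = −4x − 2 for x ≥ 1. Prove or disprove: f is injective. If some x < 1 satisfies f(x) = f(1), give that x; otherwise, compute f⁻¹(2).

Both pieces are strictly decreasing (slopes −8 and −4), so each is injective on its own interval.
The left piece maps (−∞, 1) onto (−6, ∞); the right piece maps [1, ∞) onto (−∞, −6].
These images are disjoint, so no value is attained by both pieces. Hence f is injective.
Because the two images are disjoint, no x < 1 has f(x) = f(1), so we compute f⁻¹(2): 2 lies in (−6, ∞), so solve −8x + 2 = 2: x = (2 − 2)/(−8) = 0.

0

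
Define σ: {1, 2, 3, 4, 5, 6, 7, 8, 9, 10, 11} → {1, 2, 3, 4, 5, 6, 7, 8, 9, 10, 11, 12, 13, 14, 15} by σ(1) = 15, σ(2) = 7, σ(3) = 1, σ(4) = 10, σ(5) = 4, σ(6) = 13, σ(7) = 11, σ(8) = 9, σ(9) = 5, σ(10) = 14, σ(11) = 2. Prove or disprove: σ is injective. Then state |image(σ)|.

11

The values σ(1), …, σ(11) are 15, 7, 1, 10, 4, 13, 11, 9, 5, 14, 2 — all distinct.
So σ(x_1) = σ(x_2) only when x_1 = x_2, and σ is injective.
The image of σ is {1, 2, 4, 5, 7, 9, 10, 11, 13, 14, 15}, which has 11 elements.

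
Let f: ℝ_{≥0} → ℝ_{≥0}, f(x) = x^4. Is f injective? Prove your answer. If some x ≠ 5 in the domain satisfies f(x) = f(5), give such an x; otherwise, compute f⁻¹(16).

2

On ℝ_{≥0}, x ↦ x^4 is strictly increasing, so f(a) = f(b) forces a = b. Therefore f is injective.
Since x ↦ x^4 is strictly increasing on ℝ_{≥0}, it is injective there, so no x ≠ 5 in the domain has f(x) = f(5). We therefore compute f⁻¹(16) = 16^{1/4} = 2 (indeed 2^4 = 16).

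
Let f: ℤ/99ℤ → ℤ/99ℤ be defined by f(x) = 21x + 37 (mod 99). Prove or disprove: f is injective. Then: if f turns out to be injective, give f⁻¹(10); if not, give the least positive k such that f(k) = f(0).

33

We have gcd(21, 99) = 3 > 1. Taking s = 0 and t = 33: f(0) = 37 and f(33) = 21·33 + 37 = 730 ≡ 37 (mod 99).
So f(0) = f(33) while 0 ≠ 33, therefore f is not injective.
Since f is not injective, we find the least positive k with f(k) = f(0): this means 21k ≡ 0 (mod 99), i.e. 99 ∣ 21k. Since gcd(21, 99) = 3, dividing through by 3 this holds exactly when 33 ∣ 7k, and as gcd(7, 33) = 1, exactly when 33 ∣ k.
The smallest positive such k is 33.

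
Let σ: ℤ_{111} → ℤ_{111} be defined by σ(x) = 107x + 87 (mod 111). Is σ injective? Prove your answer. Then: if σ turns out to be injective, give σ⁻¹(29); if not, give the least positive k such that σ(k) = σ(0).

Recall that σ is injective when σ(s) = σ(t) forces s = t.
If σ(s) = σ(t), then 107s ≡ 107t (mod 111). Because gcd(107, 111) = 1, we may cancel 107 to get s ≡ t (mod 111).
Therefore σ is injective.
We now compute 107⁻¹ mod 111 explicitly. Euclid's algorithm: 111 = 1·107 + 4, 107 = 26·4 + 3, 4 = 1·3 + 1; back-substituting gives 1 = 83·107 − 80·111, so 107⁻¹ ≡ 83 (mod 111).
Since σ is injective, we find σ⁻¹(29): we need 107x ≡ 29 − 87 ≡ 53 (mod 111). Using 107⁻¹ = 83: x ≡ 83·53 = 4399 = 39·111 + 70, so x = 70.
Check: σ(70) = 107·70 + 87 = 7577 = 68·111 + 29 ≡ 29 (mod 111).

70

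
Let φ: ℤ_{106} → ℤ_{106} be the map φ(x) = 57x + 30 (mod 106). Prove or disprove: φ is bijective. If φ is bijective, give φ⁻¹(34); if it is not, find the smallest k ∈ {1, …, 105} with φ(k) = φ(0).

54

By definition, injectivity means: for all a, b in the domain, φ(a) = φ(b) implies a = b.
Suppose φ(a) = φ(b) in ℤ_{106}. Then 57a + 30 ≡ 57b + 30 (mod 106), therefore 57(a − b) ≡ 0 (mod 106).
Since gcd(57, 106) = 1, 57 is invertible modulo 106, so a − b ≡ 0 (mod 106), i.e. a = b.
We now compute 57⁻¹ mod 106 explicitly. Euclid's algorithm: 106 = 1·57 + 49, 57 = 1·49 + 8, 49 = 6·8 + 1; back-substituting gives 1 = 93·57 − 50·106, so 57⁻¹ ≡ 93 (mod 106).
For any y ∈ ℤ_{106}, x = 93(y − 30) mod 106 satisfies φ(x) = 57·93(y − 30) + 30 ≡ y (since 57·93 ≡ 1 mod 106). So every y has a preimage.
Hence φ is bijective.
Since φ is bijective, we find φ⁻¹(34): we need 57x ≡ 34 − 30 ≡ 4 (mod 106). Using 57⁻¹ = 93: x ≡ 93·4 = 372 = 3·106 + 54, so x = 54.
Check: φ(54) = 57·54 + 30 = 3108 = 29·106 + 34 ≡ 34 (mod 106).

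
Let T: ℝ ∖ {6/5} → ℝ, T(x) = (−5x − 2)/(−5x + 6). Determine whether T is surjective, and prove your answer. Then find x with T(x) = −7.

1

If T(x) = 1, cross-multiplying gives −5(−5x − 2) = −5(−5x + 6), which simplifies to 10 = −30 — false.  So 1 has no preimage and T is not surjective.
Solving T(x) = −7: cross-multiplying gives −5x − 2 = −7(−5x + 6), which rearranges to −40x = −40, so x = 1.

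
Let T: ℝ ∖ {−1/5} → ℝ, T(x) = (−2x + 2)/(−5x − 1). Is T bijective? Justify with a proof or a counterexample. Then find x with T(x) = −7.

-5/37

If T(x) = 2/5, cross-multiplying gives −5(−2x + 2) = −2(−5x − 1), which simplifies to −10 = 2 — false.  So 2/5 has no preimage and T is not surjective.
Hence T is not bijective.
Solving T(x) = −7: cross-multiplying gives −2x + 2 = −7(−5x − 1), which rearranges to −37x = 5, so x = −5/37.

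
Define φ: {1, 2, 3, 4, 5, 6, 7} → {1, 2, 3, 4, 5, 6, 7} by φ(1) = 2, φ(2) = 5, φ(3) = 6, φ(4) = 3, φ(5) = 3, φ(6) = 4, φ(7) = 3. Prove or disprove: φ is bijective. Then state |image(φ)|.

φ(4) = 3 = φ(5) with 4 ≠ 5, so φ is not injective, hence not bijective.
The image of φ is {2, 3, 4, 5, 6}, which has 5 elements.

5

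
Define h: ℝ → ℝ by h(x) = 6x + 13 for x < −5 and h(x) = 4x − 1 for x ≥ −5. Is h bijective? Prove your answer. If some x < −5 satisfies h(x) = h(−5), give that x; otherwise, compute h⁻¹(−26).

-17/3

Both pieces are strictly increasing (slopes 6 and 4), so each is injective on its own interval.
The left piece maps (−∞, −5) onto (−∞, −17); the right piece maps [−5, ∞) onto [−21, ∞).
These images overlap. In particular h(−5) = −21 (right piece), and solving 6x + 13 = −21 on the left piece gives x = −17/3 < −5.
So h(−17/3) = h(−5) with −17/3 ≠ −5, and h is not injective, hence not bijective. This x = −17/3 is the requested value below −5.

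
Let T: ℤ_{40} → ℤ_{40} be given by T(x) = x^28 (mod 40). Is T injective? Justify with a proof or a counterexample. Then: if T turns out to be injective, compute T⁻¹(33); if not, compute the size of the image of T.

4

T(1) = 1^28 = 1.
T(3): Repeated squaring mod 40: 3^1 ≡ 3, 3^2 ≡ 3² = 9, 3^4 ≡ 9² = 81 ≡ 1, 3^8 ≡ 1² = 1, 3^16 ≡ 1² = 1. Since 28 = 16 + 8 + 4, 3^28 ≡ 1·1·1: 1·1 = 1, then 1·1 = 1. So 3^28 ≡ 1 (mod 40).
So T(1) = T(3) = 1 while 1 ≠ 3, thus T is not injective.
Since T is not injective, we determine |image(T)|. Computing x^28 mod 40 for each x (by repeated squaring, reducing mod 40 at every step), the values T(0), T(1), …, T(39) are: 0, 1, 16, 1, 16, 25, 16, 1, 16, 1, 0, 1, 16, 1, 16, 25, 16, 1, 16, 1, 0, 1, 16, 1, 16, 25, 16, 1, 16, 1, 0, 1, 16, 1, 16, 25, 16, 1, 16, 1.
The distinct values are {0, 1, 16, 25}; there are 4 of them.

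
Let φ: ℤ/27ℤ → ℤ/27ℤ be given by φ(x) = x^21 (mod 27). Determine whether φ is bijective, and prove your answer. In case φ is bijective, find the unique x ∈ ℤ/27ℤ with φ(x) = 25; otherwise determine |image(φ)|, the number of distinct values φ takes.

φ(0) = 0^21 = 0.
φ(3): Repeated squaring mod 27: 3^1 ≡ 3, 3^2 ≡ 3² = 9, 3^4 ≡ 9² = 81 ≡ 0, 3^8 ≡ 0² = 0, 3^16 ≡ 0² = 0. Since 21 = 16 + 4 + 1, 3^21 ≡ 0·0·3: 0·0 = 0, then 0·3 = 0. So 3^21 ≡ 0 (mod 27).
So φ(0) = φ(3) = 0 while 0 ≠ 3, so φ is not injective, hence not bijective.
Since φ is not bijective, we determine |image(φ)|. Computing x^21 mod 27 for each x (by repeated squaring, reducing mod 27 at every step), the values φ(0), φ(1), …, φ(26) are: 0, 1, 8, 0, 10, 17, 0, 19, 26, 0, 1, 8, 0, 10, 17, 0, 19, 26, 0, 1, 8, 0, 10, 17, 0, 19, 26.
The distinct values are {0, 1, 8, 10, 17, 19, 26}; there are 7 of them.

7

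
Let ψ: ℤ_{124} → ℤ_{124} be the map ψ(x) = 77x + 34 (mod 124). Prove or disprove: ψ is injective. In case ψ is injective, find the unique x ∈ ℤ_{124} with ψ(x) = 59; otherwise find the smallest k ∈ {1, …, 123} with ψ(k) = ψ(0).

Recall that ψ is injective if ψ(a) = ψ(b) implies a = b.
If ψ(a) = ψ(b), then 77a ≡ 77b (mod 124). Because gcd(77, 124) = 1, we may cancel 77 to get a ≡ b (mod 124).
Therefore ψ is injective.
We now compute 77⁻¹ mod 124 explicitly. Euclid's algorithm: 124 = 1·77 + 47, 77 = 1·47 + 30, 47 = 1·30 + 17, 30 = 1·17 + 13, 17 = 1·13 + 4, 13 = 3·4 + 1; back-substituting gives 1 = 29·77 − 18·124, so 77⁻¹ ≡ 29 (mod 124).
Since ψ is injective, we find ψ⁻¹(59): we need 77x ≡ 59 − 34 ≡ 25 (mod 124). Using 77⁻¹ = 29: x ≡ 29·25 = 725 = 5·124 + 105, so x = 105.
Check: ψ(105) = 77·105 + 34 = 8119 = 65·124 + 59 ≡ 59 (mod 124).

105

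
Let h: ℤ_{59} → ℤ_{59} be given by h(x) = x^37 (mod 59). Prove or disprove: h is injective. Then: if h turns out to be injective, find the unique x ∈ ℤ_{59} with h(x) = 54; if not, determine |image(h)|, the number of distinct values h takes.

Since 59 is prime, the nonzero elements of ℤ_{59} form a cyclic group of order 58.
As gcd(37, 58) = 1, raising to the 37th power is a bijection on this group: if x_1^37 ≡ x_2^37 then (x_1x_2^{−1})^37 = 1, and the only element of order dividing gcd(37, 58) = 1 is 1, so x_1 = x_2.
With h(0) = 0 this makes h injective on all of ℤ_{59}, hence bijective (finite equal-size domain and codomain). In particular h is injective.
Since h is injective, we find the preimage of 54. The inverse of x ↦ x^37 on (ℤ_{59})^× is x ↦ x^11, because 37·11 = 407 = 7·58 + 1 ≡ 1 (mod 58) and x^{58} = 1 for x ≠ 0 (Fermat). So h⁻¹(54) = 54^11 mod 59.
Repeated squaring mod 59: 54^1 ≡ 54, 54^2 ≡ 54² = 2916 ≡ 25, 54^4 ≡ 25² = 625 ≡ 35, 54^8 ≡ 35² = 1225 ≡ 45. Since 11 = 8 + 2 + 1, 54^11 ≡ 45·25·54: 45·25 = 1125 ≡ 4, then 4·54 = 216 ≡ 39. So 54^11 ≡ 39 (mod 59).
Hence h⁻¹(54) = 39.

39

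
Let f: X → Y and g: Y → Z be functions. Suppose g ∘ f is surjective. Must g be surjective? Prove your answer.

surjective

Let c ∈ Z. Since g ∘ f is surjective, some a ∈ X has g(f(a)) = c. Then b = f(a) ∈ Y satisfies g(b) = c. So g is surjective.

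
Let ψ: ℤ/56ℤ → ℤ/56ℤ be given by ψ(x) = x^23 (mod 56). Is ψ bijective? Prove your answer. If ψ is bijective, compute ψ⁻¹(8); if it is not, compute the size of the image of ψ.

ψ(0) = 0^23 = 0.
ψ(14): Repeated squaring mod 56: 14^1 ≡ 14, 14^2 ≡ 14² = 196 ≡ 28, 14^4 ≡ 28² = 784 ≡ 0, 14^8 ≡ 0² = 0, 14^16 ≡ 0² = 0. Since 23 = 16 + 4 + 2 + 1, 14^23 ≡ 0·0·28·14: 0·0 = 0, then 0·28 = 0, then 0·14 = 0. So 14^23 ≡ 0 (mod 56).
So ψ(0) = ψ(14) = 0 while 0 ≠ 14, thus ψ is not injective, hence not bijective.
Since ψ is not bijective, we determine |image(ψ)|. Computing x^23 mod 56 for each x (by repeated squaring, reducing mod 56 at every step), the values ψ(0), ψ(1), …, ψ(55) are: 0, 1, 32, 19, 16, 45, 48, 7, 8, 25, 40, 51, 24, 13, 0, 15, 32, 33, 16, 3, 48, 21, 8, 39, 40, 9, 24, 27, 0, 29, 32, 47, 16, 17, 48, 35, 8, 53, 40, 23, 24, 41, 0, 43, 32, 5, 16, 31, 48, 49, 8, 11, 40, 37, 24, 55.
The distinct values are {0, 1, 3, 5, 7, 8, 9, 11, 13, 15, 16, 17, 19, 21, 23, 24, 25, 27, 29, 31, 32, 33, 35, 37, 39, 40, 41, 43, 45, 47, 48, 49, 51, 53, 55}; there are 35 of them.

35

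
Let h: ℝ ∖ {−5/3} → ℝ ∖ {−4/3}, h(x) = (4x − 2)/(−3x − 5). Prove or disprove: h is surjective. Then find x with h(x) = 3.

For any y ≠ −4/3, solving y(−3x − 5) = 4x − 2 for x gives a well-defined x ≠ −5/3. So h is surjective.
Solving h(x) = 3: cross-multiplying gives 4x − 2 = 3(−3x − 5), which rearranges to 13x = −13, so x = −1.

-1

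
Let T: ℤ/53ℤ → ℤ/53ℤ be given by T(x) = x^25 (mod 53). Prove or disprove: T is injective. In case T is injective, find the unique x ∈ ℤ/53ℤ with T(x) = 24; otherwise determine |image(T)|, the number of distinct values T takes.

Since 53 is prime, the nonzero elements of ℤ/53ℤ form a cyclic group of order 52.
As gcd(25, 52) = 1, raising to the 25th power is a bijection on this group: if x_1^25 ≡ x_2^25 then (x_1x_2^{−1})^25 = 1, and the only element of order dividing gcd(25, 52) = 1 is 1, so x_1 = x_2.
With T(0) = 0 this makes T injective on all of ℤ/53ℤ, hence bijective (finite equal-size domain and codomain). In particular T is injective.
Since T is injective, we find the preimage of 24. The inverse of x ↦ x^25 on (ℤ/53ℤ)^× is x ↦ x^25, because 25·25 = 625 = 12·52 + 1 ≡ 1 (mod 52) and x^{52} = 1 for x ≠ 0 (Fermat). So T⁻¹(24) = 24^25 mod 53.
Repeated squaring mod 53: 24^1 ≡ 24, 24^2 ≡ 24² = 576 ≡ 46, 24^4 ≡ 46² = 2116 ≡ 49, 24^8 ≡ 49² = 2401 ≡ 16, 24^16 ≡ 16² = 256 ≡ 44. Since 25 = 16 + 8 + 1, 24^25 ≡ 44·16·24: 44·16 = 704 ≡ 15, then 15·24 = 360 ≡ 42. So 24^25 ≡ 42 (mod 53).
Hence T⁻¹(24) = 42.

42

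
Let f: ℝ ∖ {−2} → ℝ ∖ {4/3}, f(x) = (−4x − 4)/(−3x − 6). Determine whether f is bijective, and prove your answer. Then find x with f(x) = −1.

-10/7

Suppose f(x_1) = f(x_2). Cross-multiplying: (−4x_1 − 4)(−3x_2 − 6) = (−4x_2 − 4)(−3x_1 − 6).
Expanding both sides and cancelling the symmetric terms leaves 12·(x_1 − x_2) = 0. Since 12 ≠ 0, x_1 = x_2. Therefore f is injective.
For any y ≠ 4/3, solving y(−3x − 6) = −4x − 4 for x gives a well-defined x ≠ −2. So f is surjective.
Therefore f is bijective.
Solving f(x) = −1: cross-multiplying gives −4x − 4 = −1(−3x − 6), which rearranges to −7x = 10, so x = −10/7.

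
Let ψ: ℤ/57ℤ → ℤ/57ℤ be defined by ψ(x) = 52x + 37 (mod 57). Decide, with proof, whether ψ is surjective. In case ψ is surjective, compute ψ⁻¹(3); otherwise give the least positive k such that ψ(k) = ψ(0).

41

By definition, ψ is surjective if every y in the codomain equals ψ(x) for some x in the domain.
Since gcd(52, 57) = 1, 52 is invertible modulo 57. Euclid's algorithm: 57 = 1·52 + 5, 52 = 10·5 + 2, 5 = 2·2 + 1; back-substituting gives 1 = 34·52 − 31·57, so 52⁻¹ ≡ 34 (mod 57).
Then y ↦ 34(y − 37) is a two-sided inverse to ψ, so every y ∈ ℤ/57ℤ has a preimage.
Therefore ψ is surjective.
Since ψ is surjective, we compute ψ⁻¹(3): solve 52x + 37 ≡ 3 (mod 57), i.e. 52x ≡ 23 (mod 57).
Multiplying by 52⁻¹ = 34 gives x ≡ 34·23 = 782 = 13·57 + 41 ≡ 41 (mod 57).
Check: ψ(41) = 52·41 + 37 = 2169 = 38·57 + 3 ≡ 3 (mod 57).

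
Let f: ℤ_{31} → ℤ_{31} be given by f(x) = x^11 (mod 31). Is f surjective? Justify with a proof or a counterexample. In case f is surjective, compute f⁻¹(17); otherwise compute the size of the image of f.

22

Since 31 is prime, the nonzero elements of ℤ_{31} form a cyclic group of order 30.
As gcd(11, 30) = 1, raising to the 11th power is a bijection on this group: if a^11 ≡ b^11 then (ab^{−1})^11 = 1, and the only element of order dividing gcd(11, 30) = 1 is 1, so a = b.
With f(0) = 0 this makes f injective on all of ℤ_{31}, hence bijective (finite equal-size domain and codomain). In particular f is surjective.
Since f is surjective, we find the preimage of 17. The inverse of x ↦ x^11 on (ℤ_{31})^× is x ↦ x^11, because 11·11 = 121 = 4·30 + 1 ≡ 1 (mod 30) and x^{30} = 1 for x ≠ 0 (Fermat). So f⁻¹(17) = 17^11 mod 31.
Repeated squaring mod 31: 17^1 ≡ 17, 17^2 ≡ 17² = 289 ≡ 10, 17^4 ≡ 10² = 100 ≡ 7, 17^8 ≡ 7² = 49 ≡ 18. Since 11 = 8 + 2 + 1, 17^11 ≡ 18·10·17: 18·10 = 180 ≡ 25, then 25·17 = 425 ≡ 22. So 17^11 ≡ 22 (mod 31).
Hence f⁻¹(17) = 22.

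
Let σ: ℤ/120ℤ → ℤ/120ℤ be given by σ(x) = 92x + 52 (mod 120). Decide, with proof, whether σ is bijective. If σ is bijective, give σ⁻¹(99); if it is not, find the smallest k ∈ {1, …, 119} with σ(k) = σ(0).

30

We have gcd(92, 120) = 4 > 1. Taking a = 0 and b = 30: σ(0) = 52 and σ(30) = 92·30 + 52 = 2812 ≡ 52 (mod 120).
So σ(0) = σ(30) while 0 ≠ 30, hence σ is not injective, hence not bijective.
Since σ is not bijective, we find the least positive k with σ(k) = σ(0): this means 92k ≡ 0 (mod 120), i.e. 120 ∣ 92k. Since gcd(92, 120) = 4, dividing through by 4 this holds exactly when 30 ∣ 23k, and as gcd(23, 30) = 1, exactly when 30 ∣ k.
The smallest positive such k is 30.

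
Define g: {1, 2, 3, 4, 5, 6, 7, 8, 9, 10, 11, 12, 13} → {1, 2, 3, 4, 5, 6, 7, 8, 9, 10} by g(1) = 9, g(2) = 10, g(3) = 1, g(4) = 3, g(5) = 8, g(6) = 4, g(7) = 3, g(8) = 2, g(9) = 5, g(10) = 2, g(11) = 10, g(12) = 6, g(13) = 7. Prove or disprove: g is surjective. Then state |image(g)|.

10

Every element of the codomain has a preimage: 1 = g(3), 2 = g(8), 3 = g(4), 4 = g(6), 5 = g(9), 6 = g(12), 7 = g(13), 8 = g(5), 9 = g(1), 10 = g(2).
Therefore g is surjective.
The image of g is {1, 2, 3, 4, 5, 6, 7, 8, 9, 10}, which has 10 elements.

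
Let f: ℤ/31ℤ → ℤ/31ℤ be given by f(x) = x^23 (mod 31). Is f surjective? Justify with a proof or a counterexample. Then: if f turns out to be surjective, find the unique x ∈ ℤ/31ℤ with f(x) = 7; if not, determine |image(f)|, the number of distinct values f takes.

Since 31 is prime, the nonzero elements of ℤ/31ℤ form a cyclic group of order 30.
As gcd(23, 30) = 1, raising to the 23rd power is a bijection on this group: if s^23 ≡ t^23 then (st^{−1})^23 = 1, and the only element of order dividing gcd(23, 30) = 1 is 1, so s = t.
With f(0) = 0 this makes f injective on all of ℤ/31ℤ, hence bijective (finite equal-size domain and codomain). In particular f is surjective.
Since f is surjective, we find the preimage of 7. The inverse of x ↦ x^23 on (ℤ/31ℤ)^× is x ↦ x^17, because 23·17 = 391 = 13·30 + 1 ≡ 1 (mod 30) and x^{30} = 1 for x ≠ 0 (Fermat). So f⁻¹(7) = 7^17 mod 31.
Repeated squaring mod 31: 7^1 ≡ 7, 7^2 ≡ 7² = 49 ≡ 18, 7^4 ≡ 18² = 324 ≡ 14, 7^8 ≡ 14² = 196 ≡ 10, 7^16 ≡ 10² = 100 ≡ 7. Since 17 = 16 + 1, 7^17 ≡ 7·7: 7·7 = 49 ≡ 18. So 7^17 ≡ 18 (mod 31).
Hence f⁻¹(7) = 18.

18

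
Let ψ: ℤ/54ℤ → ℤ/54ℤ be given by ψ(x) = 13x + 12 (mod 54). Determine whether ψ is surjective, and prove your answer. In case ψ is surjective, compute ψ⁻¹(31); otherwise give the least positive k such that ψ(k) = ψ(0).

43

Since gcd(13, 54) = 1, 13 is invertible modulo 54. Euclid's algorithm: 54 = 4·13 + 2, 13 = 6·2 + 1; back-substituting gives 1 = 25·13 − 6·54, so 13⁻¹ ≡ 25 (mod 54).
For any y ∈ ℤ/54ℤ, x = 25(y − 12) mod 54 satisfies ψ(x) = 13·25(y − 12) + 12 ≡ y (since 13·25 ≡ 1 mod 54). So every y has a preimage.
So ψ is surjective.
Since ψ is surjective, we compute ψ⁻¹(31): solve 13x + 12 ≡ 31 (mod 54), i.e. 13x ≡ 19 (mod 54).
Multiplying by 13⁻¹ = 25 gives x ≡ 25·19 = 475 = 8·54 + 43 ≡ 43 (mod 54).
Check: ψ(43) = 13·43 + 12 = 571 = 10·54 + 31 ≡ 31 (mod 54).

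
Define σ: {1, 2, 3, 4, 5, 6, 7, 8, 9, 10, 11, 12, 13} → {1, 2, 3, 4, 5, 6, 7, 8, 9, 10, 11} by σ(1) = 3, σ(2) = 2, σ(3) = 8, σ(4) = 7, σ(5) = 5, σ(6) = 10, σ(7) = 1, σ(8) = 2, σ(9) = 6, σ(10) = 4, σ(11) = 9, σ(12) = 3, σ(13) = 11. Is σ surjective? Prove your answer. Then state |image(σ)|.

Every element of the codomain has a preimage: 1 = σ(7), 2 = σ(2), 3 = σ(1), 4 = σ(10), 5 = σ(5), 6 = σ(9), 7 = σ(4), 8 = σ(3), 9 = σ(11), 10 = σ(6), 11 = σ(13).
So σ is surjective.
The image of σ is {1, 2, 3, 4, 5, 6, 7, 8, 9, 10, 11}, which has 11 elements.

11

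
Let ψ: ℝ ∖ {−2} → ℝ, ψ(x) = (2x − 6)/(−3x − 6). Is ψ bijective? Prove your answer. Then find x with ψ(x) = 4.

-9/7

If ψ(x) = −2/3, cross-multiplying gives −3(2x − 6) = 2(−3x − 6), which simplifies to 18 = −12 — false.  So −2/3 has no preimage and ψ is not surjective.
So ψ is not bijective.
Solving ψ(x) = 4: cross-multiplying gives 2x − 6 = 4(−3x − 6), which rearranges to 14x = −18, so x = −9/7.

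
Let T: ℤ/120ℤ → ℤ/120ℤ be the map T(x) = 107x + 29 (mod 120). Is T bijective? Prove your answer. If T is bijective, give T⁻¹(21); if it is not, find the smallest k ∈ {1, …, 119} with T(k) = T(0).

56

Suppose T(u) = T(v) in ℤ/120ℤ. Then 107u + 29 ≡ 107v + 29 (mod 120), so 107(u − v) ≡ 0 (mod 120).
Since gcd(107, 120) = 1, 107 is invertible modulo 120, hence u − v ≡ 0 (mod 120), i.e. u = v.
We now compute 107⁻¹ mod 120 explicitly. Euclid's algorithm: 120 = 1·107 + 13, 107 = 8·13 + 3, 13 = 4·3 + 1; back-substituting gives 1 = 83·107 − 74·120, so 107⁻¹ ≡ 83 (mod 120).
For any y ∈ ℤ/120ℤ, x = 83(y − 29) mod 120 satisfies T(x) = 107·83(y − 29) + 29 ≡ y (since 107·83 ≡ 1 mod 120). So every y has a preimage.
So T is bijective.
Since T is bijective, we find T⁻¹(21): we need 107x ≡ 21 − 29 ≡ 112 (mod 120). Using 107⁻¹ = 83: x ≡ 83·112 = 9296 = 77·120 + 56, so x = 56.
Check: T(56) = 107·56 + 29 = 6021 = 50·120 + 21 ≡ 21 (mod 120).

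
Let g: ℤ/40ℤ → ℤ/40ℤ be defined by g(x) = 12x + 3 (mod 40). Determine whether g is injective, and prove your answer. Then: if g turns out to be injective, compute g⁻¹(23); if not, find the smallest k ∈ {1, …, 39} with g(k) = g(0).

10

We have gcd(12, 40) = 4 > 1. Taking x_1 = 0 and x_2 = 10: g(0) = 3 and g(10) = 12·10 + 3 = 123 ≡ 3 (mod 40).
So g(0) = g(10) while 0 ≠ 10, therefore g is not injective.
Since g is not injective, we find the least positive k with g(k) = g(0): this means 12k ≡ 0 (mod 40), i.e. 40 ∣ 12k. Since gcd(12, 40) = 4, dividing through by 4 this holds exactly when 10 ∣ 3k, and as gcd(3, 10) = 1, exactly when 10 ∣ k.
The smallest positive such k is 10.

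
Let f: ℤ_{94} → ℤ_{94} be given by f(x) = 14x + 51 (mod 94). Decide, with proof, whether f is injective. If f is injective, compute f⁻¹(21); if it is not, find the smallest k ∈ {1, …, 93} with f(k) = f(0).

47

We have gcd(14, 94) = 2 > 1. Taking u = 0 and v = 47: f(0) = 51 and f(47) = 14·47 + 51 = 709 ≡ 51 (mod 94).
So f(0) = f(47) while 0 ≠ 47, hence f is not injective.
Since f is not injective, we find the least positive k with f(k) = f(0): this means 14k ≡ 0 (mod 94), i.e. 94 ∣ 14k. Since gcd(14, 94) = 2, dividing through by 2 this holds exactly when 47 ∣ 7k, and as gcd(7, 47) = 1, exactly when 47 ∣ k.
The smallest positive such k is 47.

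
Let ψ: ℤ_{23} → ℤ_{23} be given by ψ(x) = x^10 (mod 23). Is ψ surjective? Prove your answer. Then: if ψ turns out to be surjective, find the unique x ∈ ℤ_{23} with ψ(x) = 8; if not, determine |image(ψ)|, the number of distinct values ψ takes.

ψ(11): Repeated squaring mod 23: 11^1 ≡ 11, 11^2 ≡ 11² = 121 ≡ 6, 11^4 ≡ 6² = 36 ≡ 13, 11^8 ≡ 13² = 169 ≡ 8. Since 10 = 8 + 2, 11^10 ≡ 8·6: 8·6 = 48 ≡ 2. So 11^10 ≡ 2 (mod 23).
ψ(12): Repeated squaring mod 23: 12^1 ≡ 12, 12^2 ≡ 12² = 144 ≡ 6, 12^4 ≡ 6² = 36 ≡ 13, 12^8 ≡ 13² = 169 ≡ 8. Since 10 = 8 + 2, 12^10 ≡ 8·6: 8·6 = 48 ≡ 2. So 12^10 ≡ 2 (mod 23).
So ψ(11) = ψ(12) = 2 while 11 ≠ 12, therefore ψ is not injective.
A non-injective map from the 23-element set ℤ_{23} to itself takes at most 22 distinct values, so it cannot be surjective. So ψ is not surjective.
Since ψ is not surjective, we determine |image(ψ)|. Computing x^10 mod 23 for each x (by repeated squaring, reducing mod 23 at every step), the values ψ(0), ψ(1), …, ψ(22) are: 0, 1, 12, 8, 6, 9, 4, 13, 3, 18, 16, 2, 2, 16, 18, 3, 13, 4, 9, 6, 8, 12, 1.
The distinct values are {0, 1, 2, 3, 4, 6, 8, 9, 12, 13, 16, 18}; there are 12 of them.

12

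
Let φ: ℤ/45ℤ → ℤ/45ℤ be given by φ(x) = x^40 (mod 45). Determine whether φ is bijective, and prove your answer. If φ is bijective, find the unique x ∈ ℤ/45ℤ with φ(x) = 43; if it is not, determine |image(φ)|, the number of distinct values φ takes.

φ(3): Repeated squaring mod 45: 3^1 ≡ 3, 3^2 ≡ 3² = 9, 3^4 ≡ 9² = 81 ≡ 36, 3^8 ≡ 36² = 1296 ≡ 36, 3^16 ≡ 36² = 1296 ≡ 36, 3^32 ≡ 36² = 1296 ≡ 36. Since 40 = 32 + 8, 3^40 ≡ 36·36: 36·36 = 1296 ≡ 36. So 3^40 ≡ 36 (mod 45).
φ(6): Repeated squaring mod 45: 6^1 ≡ 6, 6^2 ≡ 6² = 36, 6^4 ≡ 36² = 1296 ≡ 36, 6^8 ≡ 36² = 1296 ≡ 36, 6^16 ≡ 36² = 1296 ≡ 36, 6^32 ≡ 36² = 1296 ≡ 36. Since 40 = 32 + 8, 6^40 ≡ 36·36: 36·36 = 1296 ≡ 36. So 6^40 ≡ 36 (mod 45).
So φ(3) = φ(6) = 36 while 3 ≠ 6, thus φ is not injective, hence not bijective.
Since φ is not bijective, we determine |image(φ)|. Computing x^40 mod 45 for each x (by repeated squaring, reducing mod 45 at every step), the values φ(0), φ(1), …, φ(44) are: 0, 1, 16, 36, 31, 40, 36, 16, 1, 36, 10, 16, 36, 31, 31, 0, 16, 1, 36, 1, 25, 36, 31, 31, 36, 25, 1, 36, 1, 16, 0, 31, 31, 36, 16, 10, 36, 1, 16, 36, 40, 31, 36, 16, 1.
The distinct values are {0, 1, 10, 16, 25, 31, 36, 40}; there are 8 of them.

8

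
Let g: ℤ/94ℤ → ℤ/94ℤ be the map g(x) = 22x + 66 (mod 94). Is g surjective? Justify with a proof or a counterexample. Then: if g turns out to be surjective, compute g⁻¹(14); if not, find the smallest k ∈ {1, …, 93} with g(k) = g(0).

47

By definition, surjectivity means every element of the codomain has a preimage under g.
Since gcd(22, 94) = 2, we have 22x ≡ 0 (mod 2) for all x, so g(x) ≡ 0 (mod 2).
But 1 ≢ 0 (mod 2), so 1 ∈ ℤ/94ℤ has no preimage. So g is not surjective.
Since g is not surjective, we find the least positive k with g(k) = g(0): this means 22k ≡ 0 (mod 94), i.e. 94 ∣ 22k. Since gcd(22, 94) = 2, dividing through by 2 this holds exactly when 47 ∣ 11k, and as gcd(11, 47) = 1, exactly when 47 ∣ k.
The smallest positive such k is 47.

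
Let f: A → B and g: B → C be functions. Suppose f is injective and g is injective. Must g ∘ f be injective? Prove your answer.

injective

Suppose (g ∘ f)(a) = (g ∘ f)(b), i.e. g(f(a)) = g(f(b)).
Since g is injective, f(a) = f(b). Since f is injective, a = b. Thus g ∘ f is injective.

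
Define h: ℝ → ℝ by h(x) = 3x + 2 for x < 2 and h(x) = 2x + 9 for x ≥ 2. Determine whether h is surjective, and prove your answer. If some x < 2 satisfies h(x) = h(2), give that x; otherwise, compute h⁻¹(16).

Both pieces are strictly increasing (slopes 3 and 2), so each is injective on its own interval.
The left piece maps (−∞, 2) onto (−∞, 8); the right piece maps [2, ∞) onto [13, ∞).
The union (−∞, 8) ∪ [13, ∞) omits the interval between 8 and 13; in particular 8 has no preimage. So h is not surjective.
Because the two images are disjoint, no x < 2 has h(x) = h(2), so we compute h⁻¹(16): 16 lies in [13, ∞), so solve 2x + 9 = 16: x = (16 − 9)/2 = 7/2.

7/2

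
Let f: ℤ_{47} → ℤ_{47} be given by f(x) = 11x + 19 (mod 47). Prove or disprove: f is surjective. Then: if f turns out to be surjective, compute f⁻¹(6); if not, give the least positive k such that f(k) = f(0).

Recall that surjectivity means every element of the codomain has a preimage under f.
Since gcd(11, 47) = 1, 11 is invertible modulo 47. Euclid's algorithm: 47 = 4·11 + 3, 11 = 3·3 + 2, 3 = 1·2 + 1; back-substituting gives 1 = 30·11 − 7·47, so 11⁻¹ ≡ 30 (mod 47).
For any y ∈ ℤ_{47}, x = 30(y − 19) mod 47 satisfies f(x) = 11·30(y − 19) + 19 ≡ y (since 11·30 ≡ 1 mod 47). So every y has a preimage.
Hence f is surjective.
Since f is surjective, we compute f⁻¹(6): solve 11x + 19 ≡ 6 (mod 47), i.e. 11x ≡ 34 (mod 47).
Multiplying by 11⁻¹ = 30 gives x ≡ 30·34 = 1020 = 21·47 + 33 ≡ 33 (mod 47).
Check: f(33) = 11·33 + 19 = 382 = 8·47 + 6 ≡ 6 (mod 47).

33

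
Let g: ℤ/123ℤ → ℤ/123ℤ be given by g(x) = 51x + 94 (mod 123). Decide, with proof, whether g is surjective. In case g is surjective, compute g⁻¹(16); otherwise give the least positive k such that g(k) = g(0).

Since gcd(51, 123) = 3, we have 51x ≡ 0 (mod 3) for all x, so g(x) ≡ 1 (mod 3).
But 0 ≢ 1 (mod 3), so 0 ∈ ℤ/123ℤ has no preimage. Thus g is not surjective.
Since g is not surjective, we find the least positive k with g(k) = g(0): this means 51k ≡ 0 (mod 123), i.e. 123 ∣ 51k. Since gcd(51, 123) = 3, dividing through by 3 this holds exactly when 41 ∣ 17k, and as gcd(17, 41) = 1, exactly when 41 ∣ k.
The smallest positive such k is 41.

41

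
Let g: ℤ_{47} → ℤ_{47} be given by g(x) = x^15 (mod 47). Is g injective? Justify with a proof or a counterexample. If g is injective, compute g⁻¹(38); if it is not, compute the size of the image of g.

Since 47 is prime, the nonzero elements of ℤ_{47} form a cyclic group of order 46.
As gcd(15, 46) = 1, raising to the 15th power is a bijection on this group: if a^15 ≡ b^15 then (ab^{−1})^15 = 1, and the only element of order dividing gcd(15, 46) = 1 is 1, so a = b.
With g(0) = 0 this makes g injective on all of ℤ_{47}, hence bijective (finite equal-size domain and codomain). In particular g is injective.
Since g is injective, we find the preimage of 38. The inverse of x ↦ x^15 on (ℤ_{47})^× is x ↦ x^43, because 15·43 = 645 = 14·46 + 1 ≡ 1 (mod 46) and x^{46} = 1 for x ≠ 0 (Fermat). So g⁻¹(38) = 38^43 mod 47.
Repeated squaring mod 47: 38^1 ≡ 38, 38^2 ≡ 38² = 1444 ≡ 34, 38^4 ≡ 34² = 1156 ≡ 28, 38^8 ≡ 28² = 784 ≡ 32, 38^16 ≡ 32² = 1024 ≡ 37, 38^32 ≡ 37² = 1369 ≡ 6. Since 43 = 32 + 8 + 2 + 1, 38^43 ≡ 6·32·34·38: 6·32 = 192 ≡ 4, then 4·34 = 136 ≡ 42, then 42·38 = 1596 ≡ 45. So 38^43 ≡ 45 (mod 47).
Hence g⁻¹(38) = 45.

45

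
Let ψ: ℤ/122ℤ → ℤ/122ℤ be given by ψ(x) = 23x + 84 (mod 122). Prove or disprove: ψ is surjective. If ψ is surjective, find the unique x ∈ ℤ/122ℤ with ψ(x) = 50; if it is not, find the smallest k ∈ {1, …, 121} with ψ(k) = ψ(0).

94

Recall that ψ is surjective if every y in the codomain equals ψ(x) for some x in the domain.
Since gcd(23, 122) = 1, 23 is invertible modulo 122. Euclid's algorithm: 122 = 5·23 + 7, 23 = 3·7 + 2, 7 = 3·2 + 1; back-substituting gives 1 = 69·23 − 13·122, so 23⁻¹ ≡ 69 (mod 122).
Then y ↦ 69(y − 84) is a two-sided inverse to ψ, so every y ∈ ℤ/122ℤ has a preimage.
Hence ψ is surjective.
Since ψ is surjective, we compute ψ⁻¹(50): solve 23x + 84 ≡ 50 (mod 122), i.e. 23x ≡ 88 (mod 122).
Multiplying by 23⁻¹ = 69 gives x ≡ 69·88 = 6072 = 49·122 + 94 ≡ 94 (mod 122).
Check: ψ(94) = 23·94 + 84 = 2246 = 18·122 + 50 ≡ 50 (mod 122).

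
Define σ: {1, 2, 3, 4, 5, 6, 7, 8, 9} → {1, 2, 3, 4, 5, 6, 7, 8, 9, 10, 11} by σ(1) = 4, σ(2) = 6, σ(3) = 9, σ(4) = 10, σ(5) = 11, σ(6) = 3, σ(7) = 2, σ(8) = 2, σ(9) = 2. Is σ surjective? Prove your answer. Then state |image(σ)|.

7

No element maps to 1, so σ is not surjective.
The image of σ is {2, 3, 4, 6, 9, 10, 11}, which has 7 elements.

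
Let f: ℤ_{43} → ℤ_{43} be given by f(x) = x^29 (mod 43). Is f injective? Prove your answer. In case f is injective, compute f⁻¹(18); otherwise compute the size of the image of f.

3

Since 43 is prime, the nonzero elements of ℤ_{43} form a cyclic group of order 42.
As gcd(29, 42) = 1, raising to the 29th power is a bijection on this group: if u^29 ≡ v^29 then (uv^{−1})^29 = 1, and the only element of order dividing gcd(29, 42) = 1 is 1, so u = v.
With f(0) = 0 this makes f injective on all of ℤ_{43}, hence bijective (finite equal-size domain and codomain). In particular f is injective.
Since f is injective, we find the preimage of 18. The inverse of x ↦ x^29 on (ℤ_{43})^× is x ↦ x^29, because 29·29 = 841 = 20·42 + 1 ≡ 1 (mod 42) and x^{42} = 1 for x ≠ 0 (Fermat). So f⁻¹(18) = 18^29 mod 43.
Repeated squaring mod 43: 18^1 ≡ 18, 18^2 ≡ 18² = 324 ≡ 23, 18^4 ≡ 23² = 529 ≡ 13, 18^8 ≡ 13² = 169 ≡ 40, 18^16 ≡ 40² = 1600 ≡ 9. Since 29 = 16 + 8 + 4 + 1, 18^29 ≡ 9·40·13·18: 9·40 = 360 ≡ 16, then 16·13 = 208 ≡ 36, then 36·18 = 648 ≡ 3. So 18^29 ≡ 3 (mod 43).
Hence f⁻¹(18) = 3.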